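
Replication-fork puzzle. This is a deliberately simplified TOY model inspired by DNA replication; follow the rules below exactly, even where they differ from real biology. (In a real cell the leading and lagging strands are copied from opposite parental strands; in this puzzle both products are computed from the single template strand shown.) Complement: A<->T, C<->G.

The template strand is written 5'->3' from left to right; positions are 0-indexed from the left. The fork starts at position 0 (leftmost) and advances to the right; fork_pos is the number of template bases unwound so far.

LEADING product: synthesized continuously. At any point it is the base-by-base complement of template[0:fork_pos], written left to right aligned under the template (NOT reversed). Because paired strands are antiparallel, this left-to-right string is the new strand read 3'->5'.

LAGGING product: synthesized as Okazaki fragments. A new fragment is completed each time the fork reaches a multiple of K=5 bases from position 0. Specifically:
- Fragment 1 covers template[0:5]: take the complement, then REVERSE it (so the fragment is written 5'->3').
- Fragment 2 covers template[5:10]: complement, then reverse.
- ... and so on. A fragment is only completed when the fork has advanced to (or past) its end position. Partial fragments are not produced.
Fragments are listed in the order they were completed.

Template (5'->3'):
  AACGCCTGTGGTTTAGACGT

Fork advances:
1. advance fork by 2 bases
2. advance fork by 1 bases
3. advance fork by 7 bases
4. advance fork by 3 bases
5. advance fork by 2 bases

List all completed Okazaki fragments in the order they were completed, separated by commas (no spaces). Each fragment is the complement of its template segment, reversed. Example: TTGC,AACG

Answer: GCGTT,CACAG,TAAAC

Derivation:
Step 1: advance 2 -> fork_pos = 0 + 2 = 2. Next multiple of 5 is 5 (not reached); still 0 fragment(s).
Step 2: advance 1 -> fork_pos = 2 + 1 = 3. Next multiple of 5 is 5 (not reached); still 0 fragment(s).
Step 3: advance 7 -> fork_pos = 3 + 7 = 10. Reached multiple(s) of 5: 5, 10 -> fragments 1-2 completed (2 total).
Step 4: advance 3 -> fork_pos = 10 + 3 = 13. Next multiple of 5 is 15 (not reached); still 2 fragment(s).
Step 5: advance 2 -> fork_pos = 13 + 2 = 15. Reached multiple(s) of 5: 15 -> fragment 3 completed (3 total).
Final fork_pos = 15, so 3 fragment(s) are complete. Build each: template segment -> complement -> reverse.
Fragment 1: template[0:5] = AACGC -> complement TTGCG -> reversed GCGTT
Fragment 2: template[5:10] = CTGTG -> complement GACAC -> reversed CACAG
Fragment 3: template[10:15] = GTTTA -> complement CAAAT -> reversed TAAAC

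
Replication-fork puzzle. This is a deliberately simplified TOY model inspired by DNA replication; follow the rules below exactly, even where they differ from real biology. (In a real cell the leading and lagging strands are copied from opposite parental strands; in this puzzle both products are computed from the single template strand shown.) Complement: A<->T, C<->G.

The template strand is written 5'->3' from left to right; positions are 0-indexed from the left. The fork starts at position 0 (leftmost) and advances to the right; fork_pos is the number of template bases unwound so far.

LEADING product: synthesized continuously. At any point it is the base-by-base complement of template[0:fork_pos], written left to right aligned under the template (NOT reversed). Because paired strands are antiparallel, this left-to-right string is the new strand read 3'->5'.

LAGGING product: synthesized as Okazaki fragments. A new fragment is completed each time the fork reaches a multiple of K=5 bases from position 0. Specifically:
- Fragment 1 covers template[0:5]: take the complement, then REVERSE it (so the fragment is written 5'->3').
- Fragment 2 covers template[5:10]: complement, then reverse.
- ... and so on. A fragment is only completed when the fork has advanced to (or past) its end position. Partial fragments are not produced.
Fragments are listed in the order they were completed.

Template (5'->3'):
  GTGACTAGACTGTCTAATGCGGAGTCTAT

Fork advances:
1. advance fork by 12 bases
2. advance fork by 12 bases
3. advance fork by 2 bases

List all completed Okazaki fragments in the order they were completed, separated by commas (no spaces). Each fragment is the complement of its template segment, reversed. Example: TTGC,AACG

Step 1: advance 12 -> fork_pos = 0 + 12 = 12. Reached multiple(s) of 5: 5, 10 -> fragments 1-2 completed (2 total).
Step 2: advance 12 -> fork_pos = 12 + 12 = 24. Reached multiple(s) of 5: 15, 20 -> fragments 3-4 completed (4 total).
Step 3: advance 2 -> fork_pos = 24 + 2 = 26. Reached multiple(s) of 5: 25 -> fragment 5 completed (5 total).
Final fork_pos = 26, so 5 fragment(s) are complete. Build each: template segment -> complement -> reverse.
Fragment 1: template[0:5] = GTGAC -> complement CACTG -> reversed GTCAC
Fragment 2: template[5:10] = TAGAC -> complement ATCTG -> reversed GTCTA
Fragment 3: template[10:15] = TGTCT -> complement ACAGA -> reversed AGACA
Fragment 4: template[15:20] = AATGC -> complement TTACG -> reversed GCATT
Fragment 5: template[20:25] = GGAGT -> complement CCTCA -> reversed ACTCC

Answer: GTCAC,GTCTA,AGACA,GCATT,ACTCC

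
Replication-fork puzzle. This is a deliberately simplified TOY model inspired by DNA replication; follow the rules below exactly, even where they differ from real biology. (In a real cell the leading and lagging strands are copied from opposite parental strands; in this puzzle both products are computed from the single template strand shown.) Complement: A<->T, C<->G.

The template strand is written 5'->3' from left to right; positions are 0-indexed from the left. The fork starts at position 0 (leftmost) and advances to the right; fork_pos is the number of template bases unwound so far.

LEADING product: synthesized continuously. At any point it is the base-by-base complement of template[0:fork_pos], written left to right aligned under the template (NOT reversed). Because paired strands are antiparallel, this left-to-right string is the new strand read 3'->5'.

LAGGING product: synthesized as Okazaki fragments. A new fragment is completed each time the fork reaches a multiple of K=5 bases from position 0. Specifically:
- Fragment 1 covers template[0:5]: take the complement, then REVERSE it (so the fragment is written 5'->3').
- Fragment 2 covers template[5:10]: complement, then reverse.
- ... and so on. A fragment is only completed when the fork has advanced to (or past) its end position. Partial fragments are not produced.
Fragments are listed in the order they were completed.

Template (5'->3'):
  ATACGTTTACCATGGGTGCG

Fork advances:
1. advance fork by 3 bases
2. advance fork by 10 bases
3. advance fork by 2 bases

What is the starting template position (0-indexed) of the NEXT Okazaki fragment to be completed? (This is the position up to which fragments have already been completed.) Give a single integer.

Step 1: advance 3 -> fork_pos = 0 + 3 = 3. Next multiple of 5 is 5 (not reached); still 0 fragment(s).
Step 2: advance 10 -> fork_pos = 3 + 10 = 13. Reached multiple(s) of 5: 5, 10 -> fragments 1-2 completed (2 total).
Step 3: advance 2 -> fork_pos = 13 + 2 = 15. Reached multiple(s) of 5: 15 -> fragment 3 completed (3 total).
3 fragment(s) completed, covering template[0:15] (3 x 5 = 15). The next fragment, fragment 4, covers template[15:20], so it starts at position 15.

Answer: 15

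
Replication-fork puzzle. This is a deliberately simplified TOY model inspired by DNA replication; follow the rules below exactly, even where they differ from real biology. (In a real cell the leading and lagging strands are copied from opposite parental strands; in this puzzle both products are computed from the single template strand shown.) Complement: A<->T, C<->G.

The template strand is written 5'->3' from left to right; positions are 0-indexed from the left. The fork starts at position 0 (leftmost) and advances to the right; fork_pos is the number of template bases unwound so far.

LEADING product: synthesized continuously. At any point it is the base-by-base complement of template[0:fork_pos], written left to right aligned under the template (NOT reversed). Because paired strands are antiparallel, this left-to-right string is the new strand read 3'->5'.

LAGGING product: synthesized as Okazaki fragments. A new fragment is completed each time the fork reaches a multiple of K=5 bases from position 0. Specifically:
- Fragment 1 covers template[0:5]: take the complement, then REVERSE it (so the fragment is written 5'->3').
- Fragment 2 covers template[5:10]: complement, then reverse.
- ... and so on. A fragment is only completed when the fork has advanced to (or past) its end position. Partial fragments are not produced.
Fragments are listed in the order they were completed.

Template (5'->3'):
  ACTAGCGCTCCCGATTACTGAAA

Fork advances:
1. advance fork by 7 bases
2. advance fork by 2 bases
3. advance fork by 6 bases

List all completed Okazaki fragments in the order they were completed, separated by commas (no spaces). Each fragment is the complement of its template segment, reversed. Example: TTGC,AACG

Answer: CTAGT,GAGCG,ATCGG

Derivation:
Step 1: advance 7 -> fork_pos = 0 + 7 = 7. Reached multiple(s) of 5: 5 -> fragment 1 completed (1 total).
Step 2: advance 2 -> fork_pos = 7 + 2 = 9. Next multiple of 5 is 10 (not reached); still 1 fragment(s).
Step 3: advance 6 -> fork_pos = 9 + 6 = 15. Reached multiple(s) of 5: 10, 15 -> fragments 2-3 completed (3 total).
Final fork_pos = 15, so 3 fragment(s) are complete. Build each: template segment -> complement -> reverse.
Fragment 1: template[0:5] = ACTAG -> complement TGATC -> reversed CTAGT
Fragment 2: template[5:10] = CGCTC -> complement GCGAG -> reversed GAGCG
Fragment 3: template[10:15] = CCGAT -> complement GGCTA -> reversed ATCGG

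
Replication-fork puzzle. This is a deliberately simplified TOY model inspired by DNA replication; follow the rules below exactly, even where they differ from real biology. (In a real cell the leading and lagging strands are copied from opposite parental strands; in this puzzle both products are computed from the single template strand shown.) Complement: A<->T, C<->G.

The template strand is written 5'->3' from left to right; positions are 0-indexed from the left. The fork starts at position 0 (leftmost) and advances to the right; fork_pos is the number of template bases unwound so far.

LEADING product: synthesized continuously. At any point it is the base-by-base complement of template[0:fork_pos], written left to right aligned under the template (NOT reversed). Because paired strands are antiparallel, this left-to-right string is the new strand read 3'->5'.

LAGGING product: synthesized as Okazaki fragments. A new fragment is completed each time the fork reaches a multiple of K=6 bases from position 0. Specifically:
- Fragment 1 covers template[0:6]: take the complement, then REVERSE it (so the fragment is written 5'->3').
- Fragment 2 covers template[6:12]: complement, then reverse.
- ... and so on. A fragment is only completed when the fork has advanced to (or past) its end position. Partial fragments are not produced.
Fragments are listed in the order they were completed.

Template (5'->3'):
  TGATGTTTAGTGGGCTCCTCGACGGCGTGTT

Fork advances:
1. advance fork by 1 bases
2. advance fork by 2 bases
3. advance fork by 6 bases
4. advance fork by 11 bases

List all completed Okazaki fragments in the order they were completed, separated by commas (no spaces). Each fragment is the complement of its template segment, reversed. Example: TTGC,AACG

Step 1: advance 1 -> fork_pos = 0 + 1 = 1. Next multiple of 6 is 6 (not reached); still 0 fragment(s).
Step 2: advance 2 -> fork_pos = 1 + 2 = 3. Next multiple of 6 is 6 (not reached); still 0 fragment(s).
Step 3: advance 6 -> fork_pos = 3 + 6 = 9. Reached multiple(s) of 6: 6 -> fragment 1 completed (1 total).
Step 4: advance 11 -> fork_pos = 9 + 11 = 20. Reached multiple(s) of 6: 12, 18 -> fragments 2-3 completed (3 total).
Final fork_pos = 20, so 3 fragment(s) are complete. Build each: template segment -> complement -> reverse.
Fragment 1: template[0:6] = TGATGT -> complement ACTACA -> reversed ACATCA
Fragment 2: template[6:12] = TTAGTG -> complement AATCAC -> reversed CACTAA
Fragment 3: template[12:18] = GGCTCC -> complement CCGAGG -> reversed GGAGCC

Answer: ACATCA,CACTAA,GGAGCC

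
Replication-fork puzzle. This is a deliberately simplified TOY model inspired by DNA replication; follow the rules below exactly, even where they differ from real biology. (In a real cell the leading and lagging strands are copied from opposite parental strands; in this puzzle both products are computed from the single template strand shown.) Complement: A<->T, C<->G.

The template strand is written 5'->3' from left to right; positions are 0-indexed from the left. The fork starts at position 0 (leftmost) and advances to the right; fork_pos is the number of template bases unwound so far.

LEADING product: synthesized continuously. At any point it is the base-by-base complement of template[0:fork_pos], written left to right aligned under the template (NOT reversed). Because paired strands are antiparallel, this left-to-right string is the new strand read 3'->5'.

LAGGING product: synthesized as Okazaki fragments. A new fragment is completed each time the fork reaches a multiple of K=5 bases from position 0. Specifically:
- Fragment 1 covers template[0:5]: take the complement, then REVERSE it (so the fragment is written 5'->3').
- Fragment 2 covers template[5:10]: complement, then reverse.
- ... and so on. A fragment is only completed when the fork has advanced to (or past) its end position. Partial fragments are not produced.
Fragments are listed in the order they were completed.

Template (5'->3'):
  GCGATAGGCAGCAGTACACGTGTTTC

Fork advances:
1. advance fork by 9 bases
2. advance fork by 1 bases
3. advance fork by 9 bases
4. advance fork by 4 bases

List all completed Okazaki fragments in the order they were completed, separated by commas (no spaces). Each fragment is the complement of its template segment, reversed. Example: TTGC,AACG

Answer: ATCGC,TGCCT,ACTGC,CGTGT

Derivation:
Step 1: advance 9 -> fork_pos = 0 + 9 = 9. Reached multiple(s) of 5: 5 -> fragment 1 completed (1 total).
Step 2: advance 1 -> fork_pos = 9 + 1 = 10. Reached multiple(s) of 5: 10 -> fragment 2 completed (2 total).
Step 3: advance 9 -> fork_pos = 10 + 9 = 19. Reached multiple(s) of 5: 15 -> fragment 3 completed (3 total).
Step 4: advance 4 -> fork_pos = 19 + 4 = 23. Reached multiple(s) of 5: 20 -> fragment 4 completed (4 total).
Final fork_pos = 23, so 4 fragment(s) are complete. Build each: template segment -> complement -> reverse.
Fragment 1: template[0:5] = GCGAT -> complement CGCTA -> reversed ATCGC
Fragment 2: template[5:10] = AGGCA -> complement TCCGT -> reversed TGCCT
Fragment 3: template[10:15] = GCAGT -> complement CGTCA -> reversed ACTGC
Fragment 4: template[15:20] = ACACG -> complement TGTGC -> reversed CGTGT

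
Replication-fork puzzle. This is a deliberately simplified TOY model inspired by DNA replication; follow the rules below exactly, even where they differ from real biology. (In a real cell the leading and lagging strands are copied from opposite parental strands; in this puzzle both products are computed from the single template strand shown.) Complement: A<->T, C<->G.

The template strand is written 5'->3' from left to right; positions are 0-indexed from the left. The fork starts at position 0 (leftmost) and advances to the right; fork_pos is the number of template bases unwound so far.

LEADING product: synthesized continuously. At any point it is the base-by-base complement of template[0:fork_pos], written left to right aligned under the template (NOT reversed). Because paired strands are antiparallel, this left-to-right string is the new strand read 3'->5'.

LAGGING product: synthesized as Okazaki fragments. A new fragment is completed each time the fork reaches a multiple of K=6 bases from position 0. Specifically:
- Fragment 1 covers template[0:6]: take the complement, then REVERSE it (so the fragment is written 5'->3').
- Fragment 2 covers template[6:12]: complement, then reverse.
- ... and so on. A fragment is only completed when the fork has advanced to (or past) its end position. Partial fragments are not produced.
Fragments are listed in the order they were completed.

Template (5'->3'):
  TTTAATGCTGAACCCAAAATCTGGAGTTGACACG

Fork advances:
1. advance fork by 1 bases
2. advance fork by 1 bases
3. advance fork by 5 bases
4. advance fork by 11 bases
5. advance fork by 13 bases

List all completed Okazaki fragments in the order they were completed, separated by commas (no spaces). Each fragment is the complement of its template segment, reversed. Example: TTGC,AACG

Answer: ATTAAA,TTCAGC,TTTGGG,CCAGAT,TCAACT

Derivation:
Step 1: advance 1 -> fork_pos = 0 + 1 = 1. Next multiple of 6 is 6 (not reached); still 0 fragment(s).
Step 2: advance 1 -> fork_pos = 1 + 1 = 2. Next multiple of 6 is 6 (not reached); still 0 fragment(s).
Step 3: advance 5 -> fork_pos = 2 + 5 = 7. Reached multiple(s) of 6: 6 -> fragment 1 completed (1 total).
Step 4: advance 11 -> fork_pos = 7 + 11 = 18. Reached multiple(s) of 6: 12, 18 -> fragments 2-3 completed (3 total).
Step 5: advance 13 -> fork_pos = 18 + 13 = 31. Reached multiple(s) of 6: 24, 30 -> fragments 4-5 completed (5 total).
Final fork_pos = 31, so 5 fragment(s) are complete. Build each: template segment -> complement -> reverse.
Fragment 1: template[0:6] = TTTAAT -> complement AAATTA -> reversed ATTAAA
Fragment 2: template[6:12] = GCTGAA -> complement CGACTT -> reversed TTCAGC
Fragment 3: template[12:18] = CCCAAA -> complement GGGTTT -> reversed TTTGGG
Fragment 4: template[18:24] = ATCTGG -> complement TAGACC -> reversed CCAGAT
Fragment 5: template[24:30] = AGTTGA -> complement TCAACT -> reversed TCAACT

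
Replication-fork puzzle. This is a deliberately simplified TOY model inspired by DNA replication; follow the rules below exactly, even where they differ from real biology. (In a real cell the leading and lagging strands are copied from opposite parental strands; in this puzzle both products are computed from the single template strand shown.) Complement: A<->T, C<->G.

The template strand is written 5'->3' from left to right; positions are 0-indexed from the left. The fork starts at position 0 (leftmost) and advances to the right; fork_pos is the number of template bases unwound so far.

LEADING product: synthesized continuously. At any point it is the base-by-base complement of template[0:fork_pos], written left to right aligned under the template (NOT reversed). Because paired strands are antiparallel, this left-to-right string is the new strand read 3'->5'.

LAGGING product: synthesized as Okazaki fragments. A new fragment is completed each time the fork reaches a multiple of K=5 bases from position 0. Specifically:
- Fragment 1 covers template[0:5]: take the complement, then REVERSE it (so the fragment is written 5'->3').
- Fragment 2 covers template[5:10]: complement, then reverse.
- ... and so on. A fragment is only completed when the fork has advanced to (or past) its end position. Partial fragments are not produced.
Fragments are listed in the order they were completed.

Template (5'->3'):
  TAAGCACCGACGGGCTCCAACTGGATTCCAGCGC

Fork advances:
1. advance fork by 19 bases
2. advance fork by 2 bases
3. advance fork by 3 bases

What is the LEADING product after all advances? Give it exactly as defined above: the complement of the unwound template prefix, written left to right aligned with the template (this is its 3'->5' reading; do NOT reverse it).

Answer: ATTCGTGGCTGCCCGAGGTTGACC

Derivation:
Step 1: advance 19 -> fork_pos = 0 + 19 = 19.
Step 2: advance 2 -> fork_pos = 19 + 2 = 21.
Step 3: advance 3 -> fork_pos = 21 + 3 = 24.
Unwound prefix: template[0:24] = TAAGCACCGACGGGCTCCAACTGG
Complement it base by base (A<->T, C<->G), keeping left-to-right order:
  [0:5] TAAGC -> ATTCG
  [5:10] ACCGA -> TGGCT
  [10:15] CGGGC -> GCCCG
  [15:20] TCCAA -> AGGTT
  [20:24] CTGG -> GACC
Concatenate: ATTCGTGGCTGCCCGAGGTTGACC (length 24; written aligned with the template, i.e. 3'->5').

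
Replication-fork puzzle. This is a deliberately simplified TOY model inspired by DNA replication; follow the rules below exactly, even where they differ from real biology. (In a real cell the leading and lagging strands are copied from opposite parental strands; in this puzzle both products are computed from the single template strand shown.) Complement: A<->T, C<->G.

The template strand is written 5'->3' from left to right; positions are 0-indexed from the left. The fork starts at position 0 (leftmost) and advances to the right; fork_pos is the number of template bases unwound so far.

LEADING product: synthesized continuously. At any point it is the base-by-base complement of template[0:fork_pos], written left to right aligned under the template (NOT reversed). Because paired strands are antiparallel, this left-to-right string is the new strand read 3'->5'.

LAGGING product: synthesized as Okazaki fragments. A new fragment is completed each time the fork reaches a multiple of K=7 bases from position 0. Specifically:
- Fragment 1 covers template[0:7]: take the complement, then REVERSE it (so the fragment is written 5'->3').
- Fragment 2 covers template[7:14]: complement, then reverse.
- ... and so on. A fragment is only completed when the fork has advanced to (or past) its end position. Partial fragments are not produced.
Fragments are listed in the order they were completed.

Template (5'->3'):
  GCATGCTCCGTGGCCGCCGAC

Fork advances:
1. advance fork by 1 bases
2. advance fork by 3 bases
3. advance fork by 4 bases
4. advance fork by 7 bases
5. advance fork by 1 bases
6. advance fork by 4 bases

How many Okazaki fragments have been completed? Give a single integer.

Answer: 2

Derivation:
Step 1: advance 1 -> fork_pos = 0 + 1 = 1. Next multiple of 7 is 7 (not reached); still 0 fragment(s).
Step 2: advance 3 -> fork_pos = 1 + 3 = 4. Next multiple of 7 is 7 (not reached); still 0 fragment(s).
Step 3: advance 4 -> fork_pos = 4 + 4 = 8. Reached multiple(s) of 7: 7 -> fragment 1 completed (1 total).
Step 4: advance 7 -> fork_pos = 8 + 7 = 15. Reached multiple(s) of 7: 14 -> fragment 2 completed (2 total).
Step 5: advance 1 -> fork_pos = 15 + 1 = 16. Next multiple of 7 is 21 (not reached); still 2 fragment(s).
Step 6: advance 4 -> fork_pos = 16 + 4 = 20. Next multiple of 7 is 21 (not reached); still 2 fragment(s).
Check: final fork_pos = 20; the multiples of 7 that are <= 20 are 7..14 -> 20 // 7 = 2 completed fragment(s).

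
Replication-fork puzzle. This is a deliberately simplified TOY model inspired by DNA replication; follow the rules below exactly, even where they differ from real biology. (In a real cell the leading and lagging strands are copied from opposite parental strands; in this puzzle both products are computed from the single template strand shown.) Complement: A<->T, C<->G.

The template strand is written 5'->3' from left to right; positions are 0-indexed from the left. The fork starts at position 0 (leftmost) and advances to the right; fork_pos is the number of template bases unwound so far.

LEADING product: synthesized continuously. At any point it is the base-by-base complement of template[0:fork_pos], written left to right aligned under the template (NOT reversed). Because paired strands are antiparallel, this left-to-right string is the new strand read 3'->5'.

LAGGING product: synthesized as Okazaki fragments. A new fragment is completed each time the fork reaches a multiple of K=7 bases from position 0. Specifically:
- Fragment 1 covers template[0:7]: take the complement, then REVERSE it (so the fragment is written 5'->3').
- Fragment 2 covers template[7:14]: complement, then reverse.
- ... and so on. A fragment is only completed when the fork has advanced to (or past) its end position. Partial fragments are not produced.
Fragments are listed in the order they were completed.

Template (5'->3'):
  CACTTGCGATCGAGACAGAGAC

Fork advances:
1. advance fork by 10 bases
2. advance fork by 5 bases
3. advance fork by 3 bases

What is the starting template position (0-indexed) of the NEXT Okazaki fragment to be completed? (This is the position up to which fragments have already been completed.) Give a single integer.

Answer: 14

Derivation:
Step 1: advance 10 -> fork_pos = 0 + 10 = 10. Reached multiple(s) of 7: 7 -> fragment 1 completed (1 total).
Step 2: advance 5 -> fork_pos = 10 + 5 = 15. Reached multiple(s) of 7: 14 -> fragment 2 completed (2 total).
Step 3: advance 3 -> fork_pos = 15 + 3 = 18. Next multiple of 7 is 21 (not reached); still 2 fragment(s).
2 fragment(s) completed, covering template[0:14] (2 x 7 = 14). The next fragment, fragment 3, covers template[14:21], so it starts at position 14.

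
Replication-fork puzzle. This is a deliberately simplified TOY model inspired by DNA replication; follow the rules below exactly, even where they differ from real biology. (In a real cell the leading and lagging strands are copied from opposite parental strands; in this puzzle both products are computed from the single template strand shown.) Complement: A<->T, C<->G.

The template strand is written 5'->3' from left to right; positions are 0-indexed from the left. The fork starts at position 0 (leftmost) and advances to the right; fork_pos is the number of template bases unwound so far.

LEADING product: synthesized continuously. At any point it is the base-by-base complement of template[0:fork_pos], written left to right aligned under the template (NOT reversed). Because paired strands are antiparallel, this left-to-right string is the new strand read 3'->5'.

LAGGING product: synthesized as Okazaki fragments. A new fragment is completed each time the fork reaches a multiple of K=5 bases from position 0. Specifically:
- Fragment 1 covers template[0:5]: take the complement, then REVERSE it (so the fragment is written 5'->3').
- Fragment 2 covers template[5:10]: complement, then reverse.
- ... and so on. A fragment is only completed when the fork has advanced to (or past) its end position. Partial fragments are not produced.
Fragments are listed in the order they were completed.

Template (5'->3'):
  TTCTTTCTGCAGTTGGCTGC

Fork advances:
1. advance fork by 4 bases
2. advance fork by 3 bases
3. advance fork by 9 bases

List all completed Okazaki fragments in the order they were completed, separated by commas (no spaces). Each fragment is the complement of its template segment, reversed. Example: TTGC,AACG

Answer: AAGAA,GCAGA,CAACT

Derivation:
Step 1: advance 4 -> fork_pos = 0 + 4 = 4. Next multiple of 5 is 5 (not reached); still 0 fragment(s).
Step 2: advance 3 -> fork_pos = 4 + 3 = 7. Reached multiple(s) of 5: 5 -> fragment 1 completed (1 total).
Step 3: advance 9 -> fork_pos = 7 + 9 = 16. Reached multiple(s) of 5: 10, 15 -> fragments 2-3 completed (3 total).
Final fork_pos = 16, so 3 fragment(s) are complete. Build each: template segment -> complement -> reverse.
Fragment 1: template[0:5] = TTCTT -> complement AAGAA -> reversed AAGAA
Fragment 2: template[5:10] = TCTGC -> complement AGACG -> reversed GCAGA
Fragment 3: template[10:15] = AGTTG -> complement TCAAC -> reversed CAACT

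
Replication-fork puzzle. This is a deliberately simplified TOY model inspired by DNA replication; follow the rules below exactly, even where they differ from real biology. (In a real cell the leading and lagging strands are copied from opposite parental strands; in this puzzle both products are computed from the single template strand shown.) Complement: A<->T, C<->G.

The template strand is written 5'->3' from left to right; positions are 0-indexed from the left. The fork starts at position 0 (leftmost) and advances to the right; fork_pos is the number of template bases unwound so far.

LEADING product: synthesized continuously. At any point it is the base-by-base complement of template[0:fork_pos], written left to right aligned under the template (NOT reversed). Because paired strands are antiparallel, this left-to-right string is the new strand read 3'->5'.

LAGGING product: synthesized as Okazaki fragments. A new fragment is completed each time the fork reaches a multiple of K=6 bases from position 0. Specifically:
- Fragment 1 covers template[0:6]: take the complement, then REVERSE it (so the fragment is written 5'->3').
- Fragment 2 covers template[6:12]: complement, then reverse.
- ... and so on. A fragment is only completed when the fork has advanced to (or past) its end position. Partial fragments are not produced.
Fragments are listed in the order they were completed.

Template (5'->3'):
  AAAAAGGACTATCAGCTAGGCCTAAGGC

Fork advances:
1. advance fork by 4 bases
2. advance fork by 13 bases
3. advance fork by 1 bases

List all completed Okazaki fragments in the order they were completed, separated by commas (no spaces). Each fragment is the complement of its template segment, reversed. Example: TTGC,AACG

Step 1: advance 4 -> fork_pos = 0 + 4 = 4. Next multiple of 6 is 6 (not reached); still 0 fragment(s).
Step 2: advance 13 -> fork_pos = 4 + 13 = 17. Reached multiple(s) of 6: 6, 12 -> fragments 1-2 completed (2 total).
Step 3: advance 1 -> fork_pos = 17 + 1 = 18. Reached multiple(s) of 6: 18 -> fragment 3 completed (3 total).
Final fork_pos = 18, so 3 fragment(s) are complete. Build each: template segment -> complement -> reverse.
Fragment 1: template[0:6] = AAAAAG -> complement TTTTTC -> reversed CTTTTT
Fragment 2: template[6:12] = GACTAT -> complement CTGATA -> reversed ATAGTC
Fragment 3: template[12:18] = CAGCTA -> complement GTCGAT -> reversed TAGCTG

Answer: CTTTTT,ATAGTC,TAGCTG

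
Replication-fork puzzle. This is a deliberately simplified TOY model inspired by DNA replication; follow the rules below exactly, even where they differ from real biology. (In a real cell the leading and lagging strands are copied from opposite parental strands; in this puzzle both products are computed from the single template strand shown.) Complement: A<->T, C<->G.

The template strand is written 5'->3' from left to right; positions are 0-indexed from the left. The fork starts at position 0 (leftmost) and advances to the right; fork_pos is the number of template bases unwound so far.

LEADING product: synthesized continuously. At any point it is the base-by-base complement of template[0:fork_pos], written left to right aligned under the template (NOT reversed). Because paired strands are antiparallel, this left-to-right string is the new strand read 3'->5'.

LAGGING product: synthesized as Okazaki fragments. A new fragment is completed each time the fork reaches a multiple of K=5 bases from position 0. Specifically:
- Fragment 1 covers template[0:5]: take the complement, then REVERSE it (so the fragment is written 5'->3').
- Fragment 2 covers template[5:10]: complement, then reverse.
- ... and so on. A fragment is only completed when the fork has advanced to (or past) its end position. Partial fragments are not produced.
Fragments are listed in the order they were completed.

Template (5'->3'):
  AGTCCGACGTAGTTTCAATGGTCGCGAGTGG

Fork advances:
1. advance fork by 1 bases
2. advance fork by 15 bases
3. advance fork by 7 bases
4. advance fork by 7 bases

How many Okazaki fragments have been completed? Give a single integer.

Answer: 6

Derivation:
Step 1: advance 1 -> fork_pos = 0 + 1 = 1. Next multiple of 5 is 5 (not reached); still 0 fragment(s).
Step 2: advance 15 -> fork_pos = 1 + 15 = 16. Reached multiple(s) of 5: 5, 10, 15 -> fragments 1-3 completed (3 total).
Step 3: advance 7 -> fork_pos = 16 + 7 = 23. Reached multiple(s) of 5: 20 -> fragment 4 completed (4 total).
Step 4: advance 7 -> fork_pos = 23 + 7 = 30. Reached multiple(s) of 5: 25, 30 -> fragments 5-6 completed (6 total).
Check: final fork_pos = 30; the multiples of 5 that are <= 30 are 5..30 -> 30 // 5 = 6 completed fragment(s).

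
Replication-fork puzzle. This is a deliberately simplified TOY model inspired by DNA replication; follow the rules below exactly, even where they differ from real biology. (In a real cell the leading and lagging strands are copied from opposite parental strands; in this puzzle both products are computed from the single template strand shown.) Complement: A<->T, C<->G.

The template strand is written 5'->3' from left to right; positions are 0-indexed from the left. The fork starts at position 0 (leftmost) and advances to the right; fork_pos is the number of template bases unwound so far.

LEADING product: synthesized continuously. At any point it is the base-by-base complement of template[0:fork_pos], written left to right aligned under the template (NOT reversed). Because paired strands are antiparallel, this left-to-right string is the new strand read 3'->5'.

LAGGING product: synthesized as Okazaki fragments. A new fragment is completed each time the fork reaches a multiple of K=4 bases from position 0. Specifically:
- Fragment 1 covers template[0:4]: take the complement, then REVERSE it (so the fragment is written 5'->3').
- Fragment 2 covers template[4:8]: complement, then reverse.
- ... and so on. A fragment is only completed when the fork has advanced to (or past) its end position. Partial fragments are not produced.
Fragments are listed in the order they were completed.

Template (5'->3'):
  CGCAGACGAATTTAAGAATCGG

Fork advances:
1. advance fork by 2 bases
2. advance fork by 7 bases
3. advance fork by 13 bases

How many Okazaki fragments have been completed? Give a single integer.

Step 1: advance 2 -> fork_pos = 0 + 2 = 2. Next multiple of 4 is 4 (not reached); still 0 fragment(s).
Step 2: advance 7 -> fork_pos = 2 + 7 = 9. Reached multiple(s) of 4: 4, 8 -> fragments 1-2 completed (2 total).
Step 3: advance 13 -> fork_pos = 9 + 13 = 22. Reached multiple(s) of 4: 12, 16, 20 -> fragments 3-5 completed (5 total).
Check: final fork_pos = 22; the multiples of 4 that are <= 22 are 4..20 -> 22 // 4 = 5 completed fragment(s).

Answer: 5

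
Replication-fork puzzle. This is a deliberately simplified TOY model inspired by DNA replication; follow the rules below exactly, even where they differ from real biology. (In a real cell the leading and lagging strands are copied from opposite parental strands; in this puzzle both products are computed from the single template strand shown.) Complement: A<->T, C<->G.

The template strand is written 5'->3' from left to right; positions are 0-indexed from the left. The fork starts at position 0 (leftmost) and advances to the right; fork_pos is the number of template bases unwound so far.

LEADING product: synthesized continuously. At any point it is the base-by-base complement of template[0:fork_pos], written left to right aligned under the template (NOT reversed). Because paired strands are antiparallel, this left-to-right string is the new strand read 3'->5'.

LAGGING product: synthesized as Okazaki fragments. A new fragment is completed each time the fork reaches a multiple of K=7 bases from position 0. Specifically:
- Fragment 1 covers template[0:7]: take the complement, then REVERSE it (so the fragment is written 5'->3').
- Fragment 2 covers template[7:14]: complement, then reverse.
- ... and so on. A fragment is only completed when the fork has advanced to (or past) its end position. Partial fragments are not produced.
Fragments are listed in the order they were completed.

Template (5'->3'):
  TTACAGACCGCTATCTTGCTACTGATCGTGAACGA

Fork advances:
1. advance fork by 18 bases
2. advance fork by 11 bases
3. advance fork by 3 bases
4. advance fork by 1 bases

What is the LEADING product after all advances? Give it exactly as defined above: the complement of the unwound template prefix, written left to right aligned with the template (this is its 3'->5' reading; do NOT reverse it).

Answer: AATGTCTGGCGATAGAACGATGACTAGCACTTG

Derivation:
Step 1: advance 18 -> fork_pos = 0 + 18 = 18.
Step 2: advance 11 -> fork_pos = 18 + 11 = 29.
Step 3: advance 3 -> fork_pos = 29 + 3 = 32.
Step 4: advance 1 -> fork_pos = 32 + 1 = 33.
Unwound prefix: template[0:33] = TTACAGACCGCTATCTTGCTACTGATCGTGAAC
Complement it base by base (A<->T, C<->G), keeping left-to-right order:
  [0:5] TTACA -> AATGT
  [5:10] GACCG -> CTGGC
  [10:15] CTATC -> GATAG
  [15:20] TTGCT -> AACGA
  [20:25] ACTGA -> TGACT
  [25:30] TCGTG -> AGCAC
  [30:33] AAC -> TTG
Concatenate: AATGTCTGGCGATAGAACGATGACTAGCACTTG (length 33; written aligned with the template, i.e. 3'->5').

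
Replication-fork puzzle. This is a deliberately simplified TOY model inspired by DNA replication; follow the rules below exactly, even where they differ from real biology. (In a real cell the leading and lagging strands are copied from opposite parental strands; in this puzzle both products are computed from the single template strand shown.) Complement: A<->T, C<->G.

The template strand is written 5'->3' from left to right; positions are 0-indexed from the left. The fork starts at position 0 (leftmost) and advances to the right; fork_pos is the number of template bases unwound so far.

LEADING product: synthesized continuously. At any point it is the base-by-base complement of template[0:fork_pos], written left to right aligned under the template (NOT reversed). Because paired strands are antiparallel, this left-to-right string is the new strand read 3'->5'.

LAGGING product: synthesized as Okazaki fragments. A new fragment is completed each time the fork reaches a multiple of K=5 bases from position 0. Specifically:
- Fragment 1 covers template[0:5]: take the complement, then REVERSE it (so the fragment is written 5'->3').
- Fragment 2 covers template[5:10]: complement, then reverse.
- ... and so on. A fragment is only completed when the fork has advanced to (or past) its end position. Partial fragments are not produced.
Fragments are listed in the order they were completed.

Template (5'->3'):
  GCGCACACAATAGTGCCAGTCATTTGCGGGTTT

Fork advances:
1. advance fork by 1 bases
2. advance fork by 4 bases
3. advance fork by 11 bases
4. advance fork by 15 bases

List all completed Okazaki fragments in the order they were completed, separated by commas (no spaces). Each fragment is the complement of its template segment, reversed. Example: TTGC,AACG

Answer: TGCGC,TTGTG,CACTA,ACTGG,AAATG,CCCGC

Derivation:
Step 1: advance 1 -> fork_pos = 0 + 1 = 1. Next multiple of 5 is 5 (not reached); still 0 fragment(s).
Step 2: advance 4 -> fork_pos = 1 + 4 = 5. Reached multiple(s) of 5: 5 -> fragment 1 completed (1 total).
Step 3: advance 11 -> fork_pos = 5 + 11 = 16. Reached multiple(s) of 5: 10, 15 -> fragments 2-3 completed (3 total).
Step 4: advance 15 -> fork_pos = 16 + 15 = 31. Reached multiple(s) of 5: 20, 25, 30 -> fragments 4-6 completed (6 total).
Final fork_pos = 31, so 6 fragment(s) are complete. Build each: template segment -> complement -> reverse.
Fragment 1: template[0:5] = GCGCA -> complement CGCGT -> reversed TGCGC
Fragment 2: template[5:10] = CACAA -> complement GTGTT -> reversed TTGTG
Fragment 3: template[10:15] = TAGTG -> complement ATCAC -> reversed CACTA
Fragment 4: template[15:20] = CCAGT -> complement GGTCA -> reversed ACTGG
Fragment 5: template[20:25] = CATTT -> complement GTAAA -> reversed AAATG
Fragment 6: template[25:30] = GCGGG -> complement CGCCC -> reversed CCCGC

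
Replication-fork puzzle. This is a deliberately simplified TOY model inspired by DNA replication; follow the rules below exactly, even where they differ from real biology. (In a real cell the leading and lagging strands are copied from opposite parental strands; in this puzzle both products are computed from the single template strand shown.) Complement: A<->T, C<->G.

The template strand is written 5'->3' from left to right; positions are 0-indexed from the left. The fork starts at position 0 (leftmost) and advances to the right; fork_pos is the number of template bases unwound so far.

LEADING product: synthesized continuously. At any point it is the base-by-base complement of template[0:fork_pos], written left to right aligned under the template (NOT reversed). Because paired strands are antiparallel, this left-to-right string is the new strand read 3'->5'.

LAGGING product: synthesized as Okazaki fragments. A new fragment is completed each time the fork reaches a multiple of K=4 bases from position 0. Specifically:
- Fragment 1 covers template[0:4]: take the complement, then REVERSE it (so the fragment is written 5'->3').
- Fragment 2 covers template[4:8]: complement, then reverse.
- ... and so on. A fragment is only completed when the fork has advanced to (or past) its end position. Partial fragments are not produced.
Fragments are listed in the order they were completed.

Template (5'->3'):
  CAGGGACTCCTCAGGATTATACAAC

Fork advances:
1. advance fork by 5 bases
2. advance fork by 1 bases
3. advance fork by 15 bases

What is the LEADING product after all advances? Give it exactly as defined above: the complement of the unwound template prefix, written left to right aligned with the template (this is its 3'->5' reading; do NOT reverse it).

Answer: GTCCCTGAGGAGTCCTAATAT

Derivation:
Step 1: advance 5 -> fork_pos = 0 + 5 = 5.
Step 2: advance 1 -> fork_pos = 5 + 1 = 6.
Step 3: advance 15 -> fork_pos = 6 + 15 = 21.
Unwound prefix: template[0:21] = CAGGGACTCCTCAGGATTATA
Complement it base by base (A<->T, C<->G), keeping left-to-right order:
  [0:5] CAGGG -> GTCCC
  [5:10] ACTCC -> TGAGG
  [10:15] TCAGG -> AGTCC
  [15:20] ATTAT -> TAATA
  [20:21] A -> T
Concatenate: GTCCCTGAGGAGTCCTAATAT (length 21; written aligned with the template, i.e. 3'->5').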